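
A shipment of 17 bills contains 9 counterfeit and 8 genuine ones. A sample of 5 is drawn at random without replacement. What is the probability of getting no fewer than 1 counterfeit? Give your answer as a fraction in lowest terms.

Total selections: C(17,5) = 6188.
The complement is all 5 are genuine: C(8,5) = 56.
Probability = 1 − 56/6188 = 6132/6188 = 219/221.

219/221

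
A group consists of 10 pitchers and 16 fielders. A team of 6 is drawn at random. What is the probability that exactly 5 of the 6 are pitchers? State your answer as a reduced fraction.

288/16445

The sample space is all 6-subsets of the 26: C(26,6) = 230230.
Selections with exactly 5 pitchers: choose 5 of the 10 pitchers and 1 of the 16 fielders, C(10,5)·C(16,1) = 252·16 = 4032.
Probability = 4032/230230 = 288/16445.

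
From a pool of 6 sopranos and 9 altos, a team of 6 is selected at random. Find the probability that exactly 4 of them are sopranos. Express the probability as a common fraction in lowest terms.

108/1001

The sample space is all 6-subsets of the 15: C(15,6) = 5005.
Selections with exactly 4 sopranos: choose 4 of the 6 sopranos and 2 of the 9 altos, C(6,4)·C(9,2) = 15·36 = 540.
Probability = 540/5005 = 108/1001.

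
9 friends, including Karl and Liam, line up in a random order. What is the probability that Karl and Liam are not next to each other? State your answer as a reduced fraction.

There are 9! = 362880 arrangements.
Arrangements with Karl and Liam adjacent: 2·8! = 80640.
So not adjacent: 362880 − 80640 = 282240, probability 282240/362880 = 7/9.

7/9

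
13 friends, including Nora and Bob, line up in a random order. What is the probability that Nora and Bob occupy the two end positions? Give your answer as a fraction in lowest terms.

1/78

There are 13! = 6227020800 arrangements.
Place Nora and Bob at the ends in 2 ways, arrange the remaining 11 in 11! = 39916800 ways: 2·39916800 = 79833600.
Probability = 79833600/6227020800 = 1/78.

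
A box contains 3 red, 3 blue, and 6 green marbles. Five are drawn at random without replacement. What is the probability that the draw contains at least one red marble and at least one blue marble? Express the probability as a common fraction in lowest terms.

There are C(12,5) = 792 possible draws.
By inclusion-exclusion on the complements, draws missing all red or all blue: C(9,5) + C(9,5) − C(6,5) = 126 + 126 − 6 = 246.
So draws with at least one of each: 792 − 246 = 546, probability 546/792 = 91/132.

91/132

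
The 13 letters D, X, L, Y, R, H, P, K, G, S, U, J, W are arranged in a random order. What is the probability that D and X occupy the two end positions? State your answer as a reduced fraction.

1/78

There are 13! = 6227020800 arrangements.
Place D and X at the ends in 2 ways, arrange the remaining 11 in 11! = 39916800 ways: 2·39916800 = 79833600.
Probability = 79833600/6227020800 = 1/78.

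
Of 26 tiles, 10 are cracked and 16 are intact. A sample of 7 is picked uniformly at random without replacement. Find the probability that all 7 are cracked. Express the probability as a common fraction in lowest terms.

There are C(26,7) = 657800 possible selections.
Selections with all cracked: C(10,7) = 120.
Probability = 120/657800 = 3/16445.

3/16445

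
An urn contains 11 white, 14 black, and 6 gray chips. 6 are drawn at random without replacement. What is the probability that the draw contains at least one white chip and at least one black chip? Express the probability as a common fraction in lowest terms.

32626/35061

There are C(31,6) = 736281 possible draws.
By inclusion-exclusion on the complements, draws missing all white or all black: C(20,6) + C(17,6) − C(6,6) = 38760 + 12376 − 1 = 51135.
So draws with at least one of each: 736281 − 51135 = 685146, probability 685146/736281 = 32626/35061.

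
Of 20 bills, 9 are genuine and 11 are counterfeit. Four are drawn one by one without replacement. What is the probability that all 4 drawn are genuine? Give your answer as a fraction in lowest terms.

Multiply the conditional probabilities at each draw: 9/20 · 8/19 · 7/18 · 6/17 = 3024/116280 = 42/1615.

42/1615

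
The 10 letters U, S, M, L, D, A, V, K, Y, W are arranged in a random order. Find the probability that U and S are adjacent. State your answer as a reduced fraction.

There are 10! = 3628800 arrangements.
Treat U and S as a block: 9! arrangements of the blocks × 2 orders within the block = 2·362880 = 725760.
Probability = 725760/3628800 = 1/5.

1/5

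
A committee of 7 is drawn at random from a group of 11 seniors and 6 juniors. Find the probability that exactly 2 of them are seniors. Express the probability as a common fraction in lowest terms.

The sample space is all 7-subsets of the 17: C(17,7) = 19448.
Selections with exactly 2 seniors: choose 2 of the 11 seniors and 5 of the 6 juniors, C(11,2)·C(6,5) = 55·6 = 330.
Probability = 330/19448 = 15/884.

15/884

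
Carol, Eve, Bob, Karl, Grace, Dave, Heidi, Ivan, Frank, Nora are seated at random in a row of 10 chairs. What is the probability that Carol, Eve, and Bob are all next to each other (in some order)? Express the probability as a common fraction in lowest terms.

1/15

There are 10! = 3628800 arrangements.
Treat the three as one block: 8! placements × 3! orders within the block = 40320·6 = 241920.
Probability = 241920/3628800 = 1/15.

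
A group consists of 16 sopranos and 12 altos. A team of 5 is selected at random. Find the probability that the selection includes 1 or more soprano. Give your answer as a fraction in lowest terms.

1354/1365

There are C(28,5) = 98280 ways to choose the 5.
The complement is all 5 are altos: C(12,5) = 792.
Probability = 1 − 792/98280 = 97488/98280 = 1354/1365.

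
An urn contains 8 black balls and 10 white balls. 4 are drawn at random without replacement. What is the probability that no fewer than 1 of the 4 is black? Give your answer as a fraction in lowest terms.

Total selections: C(18,4) = 3060.
The complement is all 4 are white: C(10,4) = 210.
Probability = 1 − 210/3060 = 2850/3060 = 95/102.

95/102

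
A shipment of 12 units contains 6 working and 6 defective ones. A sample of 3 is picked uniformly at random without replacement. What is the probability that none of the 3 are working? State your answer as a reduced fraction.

1/11

There are C(12,3) = 220 possible selections.
Selections with no working (all defective): C(6,3) = 20.
Probability = 20/220 = 1/11.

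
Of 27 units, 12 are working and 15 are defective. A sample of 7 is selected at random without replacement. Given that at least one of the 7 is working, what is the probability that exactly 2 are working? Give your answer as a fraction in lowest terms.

Work in counts. Selections with at least one working: C(27,7) − C(15,7) = 888030 − 6435 = 881595.
Of those, selections where exactly 2 are working: C(12,2)·C(15,5) = 66·3003 = 198198.
Conditional probability = 198198/881595 = 154/685.

154/685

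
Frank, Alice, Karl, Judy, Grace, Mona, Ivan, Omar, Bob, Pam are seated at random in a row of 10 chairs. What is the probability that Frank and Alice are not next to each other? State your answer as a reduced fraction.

4/5

There are 10! = 3628800 arrangements.
Arrangements with Frank and Alice adjacent: 2·9! = 725760.
So not adjacent: 3628800 − 725760 = 2903040, probability 2903040/3628800 = 4/5.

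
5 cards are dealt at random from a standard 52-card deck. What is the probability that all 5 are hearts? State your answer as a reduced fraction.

There are C(52,5) = 2598960 possible 5-card hands.
Hands that are all hearts: C(13,5) = 1287.
Probability = 1287/2598960 = 33/66640.

33/66640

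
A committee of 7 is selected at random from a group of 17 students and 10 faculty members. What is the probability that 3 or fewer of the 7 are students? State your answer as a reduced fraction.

30127/148005

Total selections: C(27,7) = 888030.
Favorable selections (3 or fewer students): C(17,0)·C(10,7) + C(17,1)·C(10,6) + C(17,2)·C(10,5) + C(17,3)·C(10,4) = 120 + 3570 + 34272 + 142800 = 180762.
Probability = 180762/888030 = 30127/148005.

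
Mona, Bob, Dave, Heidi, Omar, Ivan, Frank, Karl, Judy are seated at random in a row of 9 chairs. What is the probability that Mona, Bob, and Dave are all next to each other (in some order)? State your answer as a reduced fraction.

1/12

There are 9! = 362880 arrangements.
Treat the three as one block: 7! placements × 3! orders within the block = 5040·6 = 30240.
Probability = 30240/362880 = 1/12.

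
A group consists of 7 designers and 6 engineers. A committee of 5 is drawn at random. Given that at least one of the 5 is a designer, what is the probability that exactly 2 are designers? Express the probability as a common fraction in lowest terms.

20/61

Work in counts. Selections with at least one designer: C(13,5) − C(6,5) = 1287 − 6 = 1281.
Of those, selections where exactly 2 are designers: C(7,2)·C(6,3) = 21·20 = 420.
Conditional probability = 420/1281 = 20/61.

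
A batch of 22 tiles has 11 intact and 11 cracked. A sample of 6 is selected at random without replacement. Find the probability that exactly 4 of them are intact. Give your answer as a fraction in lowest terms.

550/2261

There are C(22,6) = 74613 ways to choose 6 from 22.
Selections with exactly 4 intact: choose 4 of the 11 intact and 2 of the 11 cracked, C(11,4)·C(11,2) = 330·55 = 18150.
Probability = 18150/74613 = 550/2261.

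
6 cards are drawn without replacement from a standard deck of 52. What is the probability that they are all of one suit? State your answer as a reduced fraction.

66/195755

There are C(52,6) = 20358520 possible 6-card hands.
Hands of one suit: 4 suits × C(13,6) = 4·1716 = 6864.
Probability = 6864/20358520 = 66/195755.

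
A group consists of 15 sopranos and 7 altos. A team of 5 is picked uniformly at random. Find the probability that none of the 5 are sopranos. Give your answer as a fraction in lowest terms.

There are C(22,5) = 26334 possible selections.
Selections with no sopranos (all altos): C(7,5) = 21.
Probability = 21/26334 = 1/1254.

1/1254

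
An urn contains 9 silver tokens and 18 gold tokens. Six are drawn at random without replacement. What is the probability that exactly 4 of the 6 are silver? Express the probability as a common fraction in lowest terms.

The sample space is all 6-subsets of the 27: C(27,6) = 296010.
Selections with exactly 4 silver: choose 4 of the 9 silver and 2 of the 18 gold, C(9,4)·C(18,2) = 126·153 = 19278.
Probability = 19278/296010 = 1071/16445.

1071/16445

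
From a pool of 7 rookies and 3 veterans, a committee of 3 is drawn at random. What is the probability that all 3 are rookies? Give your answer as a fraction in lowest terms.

7/24

There are C(10,3) = 120 possible selections.
Selections with all rookies: C(7,3) = 35.
Probability = 35/120 = 7/24.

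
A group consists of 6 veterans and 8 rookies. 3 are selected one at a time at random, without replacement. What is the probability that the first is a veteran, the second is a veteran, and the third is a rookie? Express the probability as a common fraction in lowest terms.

Multiply the conditional probabilities at each draw: 6/14 · 5/13 · 8/12 = 240/2184 = 10/91.

10/91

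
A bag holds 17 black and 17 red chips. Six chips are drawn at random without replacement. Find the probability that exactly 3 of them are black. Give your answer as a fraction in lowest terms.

3400/9889

Total number of selections: C(34,6) = 1344904.
Selections with exactly 3 black: choose 3 of the 17 black and 3 of the 17 red, C(17,3)·C(17,3) = 680·680 = 462400.
Probability = 462400/1344904 = 3400/9889.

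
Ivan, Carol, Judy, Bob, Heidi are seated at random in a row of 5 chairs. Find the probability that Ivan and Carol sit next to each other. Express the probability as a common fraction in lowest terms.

2/5

There are 5! = 120 arrangements.
Treat Ivan and Carol as a block: 4! arrangements of the blocks × 2 orders within the block = 2·24 = 48.
Probability = 48/120 = 2/5.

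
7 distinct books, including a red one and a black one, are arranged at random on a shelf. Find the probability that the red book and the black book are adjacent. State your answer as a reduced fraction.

2/7

There are 7! = 5040 arrangements.
Treat the red book and the black book as a block: 6! arrangements of the blocks × 2 orders within the block = 2·720 = 1440.
Probability = 1440/5040 = 2/7.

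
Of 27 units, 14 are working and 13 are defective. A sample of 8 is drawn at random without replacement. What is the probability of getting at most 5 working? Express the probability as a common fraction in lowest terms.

502/575

There are C(27,8) = 2220075 ways to choose the 8.
Count the complement (more than 5 working): C(14,6)·C(13,2) + C(14,7)·C(13,1) + C(14,8)·C(13,0) = 234234 + 44616 + 3003 = 281853.
Probability = 1 − 281853/2220075 = 1938222/2220075 = 502/575.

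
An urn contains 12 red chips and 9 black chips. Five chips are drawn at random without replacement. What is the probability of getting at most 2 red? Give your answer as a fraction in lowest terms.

6/17

Total selections: C(21,5) = 20349.
Favorable selections (at most 2 red): C(12,0)·C(9,5) + C(12,1)·C(9,4) + C(12,2)·C(9,3) = 126 + 1512 + 5544 = 7182.
Probability = 7182/20349 = 6/17.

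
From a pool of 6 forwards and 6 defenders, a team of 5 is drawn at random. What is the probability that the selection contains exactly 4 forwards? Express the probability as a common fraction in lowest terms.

5/44

There are C(12,5) = 792 ways to choose 5 from 12.
Selections with exactly 4 forwards: choose 4 of the 6 forwards and 1 of the 6 defenders, C(6,4)·C(6,1) = 15·6 = 90.
Probability = 90/792 = 5/44.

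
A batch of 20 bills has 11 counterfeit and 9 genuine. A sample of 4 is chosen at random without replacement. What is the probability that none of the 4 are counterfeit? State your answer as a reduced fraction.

42/1615

There are C(20,4) = 4845 possible selections.
Selections with no counterfeit (all genuine): C(9,4) = 126.
Probability = 126/4845 = 42/1615.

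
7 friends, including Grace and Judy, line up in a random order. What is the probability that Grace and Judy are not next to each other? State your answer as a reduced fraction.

5/7

There are 7! = 5040 arrangements.
Arrangements with Grace and Judy adjacent: 2·6! = 1440.
So not adjacent: 5040 − 1440 = 3600, probability 3600/5040 = 5/7.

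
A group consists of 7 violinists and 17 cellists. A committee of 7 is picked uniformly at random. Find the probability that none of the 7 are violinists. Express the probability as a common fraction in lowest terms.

221/3933

There are C(24,7) = 346104 possible selections.
Selections with no violinists (all cellists): C(17,7) = 19448.
Probability = 19448/346104 = 221/3933.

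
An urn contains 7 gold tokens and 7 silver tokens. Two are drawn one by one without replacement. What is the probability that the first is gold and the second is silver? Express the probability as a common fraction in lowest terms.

7/26

Multiply the conditional probabilities at each draw: 7/14 · 7/13 = 49/182 = 7/26.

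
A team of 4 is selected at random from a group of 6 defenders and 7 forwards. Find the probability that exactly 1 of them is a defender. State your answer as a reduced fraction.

Total number of selections: C(13,4) = 715.
Selections with exactly 1 defender: choose 1 of the 6 defenders and 3 of the 7 forwards, C(6,1)·C(7,3) = 6·35 = 210.
Probability = 210/715 = 42/143.

42/143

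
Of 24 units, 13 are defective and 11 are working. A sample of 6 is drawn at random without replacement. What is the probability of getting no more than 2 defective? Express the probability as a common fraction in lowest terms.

732/3059

There are C(24,6) = 134596 ways to choose the 6.
Favorable selections (no more than 2 defective): C(13,0)·C(11,6) + C(13,1)·C(11,5) + C(13,2)·C(11,4) = 462 + 6006 + 25740 = 32208.
Probability = 32208/134596 = 732/3059.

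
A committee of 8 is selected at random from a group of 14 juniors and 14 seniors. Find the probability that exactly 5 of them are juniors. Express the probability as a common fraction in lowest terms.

728/3105

Total number of selections: C(28,8) = 3108105.
Selections with exactly 5 juniors: choose 5 of the 14 juniors and 3 of the 14 seniors, C(14,5)·C(14,3) = 2002·364 = 728728.
Probability = 728728/3108105 = 728/3105.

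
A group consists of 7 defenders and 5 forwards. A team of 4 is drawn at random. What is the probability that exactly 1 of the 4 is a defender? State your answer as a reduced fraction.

There are C(12,4) = 495 ways to choose 4 from 12.
Selections with exactly 1 defender: choose 1 of the 7 defenders and 3 of the 5 forwards, C(7,1)·C(5,3) = 7·10 = 70.
Probability = 70/495 = 14/99.

14/99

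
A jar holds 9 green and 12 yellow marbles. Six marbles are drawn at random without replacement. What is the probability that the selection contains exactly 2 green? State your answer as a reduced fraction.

The sample space is all 6-subsets of the 21: C(21,6) = 54264.
Selections with exactly 2 green: choose 2 of the 9 green and 4 of the 12 yellow, C(9,2)·C(12,4) = 36·495 = 17820.
Probability = 17820/54264 = 1485/4522.

1485/4522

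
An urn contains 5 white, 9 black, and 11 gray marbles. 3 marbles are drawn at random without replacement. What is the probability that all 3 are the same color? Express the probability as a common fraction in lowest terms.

There are C(25,3) = 2300 ways to draw 3 marbles.
All same color: C(5,3) + C(9,3) + C(11,3) = 10 + 84 + 165 = 259.
Probability = 259/2300.

259/2300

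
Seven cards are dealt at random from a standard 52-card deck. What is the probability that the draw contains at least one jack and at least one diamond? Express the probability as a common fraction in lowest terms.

There are C(52,7) = 133784560 possible draws.
By inclusion-exclusion on the complements, draws missing all jacks or all diamonds: C(48,7) + C(39,7) − C(36,7) = 73629072 + 15380937 − 8347680 = 80662329.
So draws with at least one of each: 133784560 − 80662329 = 53122231, probability 53122231/133784560.

53122231/133784560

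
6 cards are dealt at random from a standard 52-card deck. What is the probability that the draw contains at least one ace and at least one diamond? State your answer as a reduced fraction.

There are C(52,6) = 20358520 possible draws.
By inclusion-exclusion on the complements, draws missing all aces or all diamonds: C(48,6) + C(39,6) − C(36,6) = 12271512 + 3262623 − 1947792 = 13586343.
So draws with at least one of each: 20358520 − 13586343 = 6772177, probability 6772177/20358520.

6772177/20358520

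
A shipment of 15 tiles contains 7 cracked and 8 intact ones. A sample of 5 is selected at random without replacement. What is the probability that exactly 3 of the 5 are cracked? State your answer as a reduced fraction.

The sample space is all 5-subsets of the 15: C(15,5) = 3003.
Selections with exactly 3 cracked: choose 3 of the 7 cracked and 2 of the 8 intact, C(7,3)·C(8,2) = 35·28 = 980.
Probability = 980/3003 = 140/429.

140/429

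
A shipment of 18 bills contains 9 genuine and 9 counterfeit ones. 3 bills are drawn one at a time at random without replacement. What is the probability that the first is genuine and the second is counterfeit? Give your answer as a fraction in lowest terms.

9/34

Multiply the conditional probabilities at each draw: 9/18 · 9/17 = 81/306 = 9/34.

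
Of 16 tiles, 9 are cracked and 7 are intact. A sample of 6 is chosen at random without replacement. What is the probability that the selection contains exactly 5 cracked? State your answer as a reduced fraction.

63/572

Total number of selections: C(16,6) = 8008.
Selections with exactly 5 cracked: choose 5 of the 9 cracked and 1 of the 7 intact, C(9,5)·C(7,1) = 126·7 = 882.
Probability = 882/8008 = 63/572.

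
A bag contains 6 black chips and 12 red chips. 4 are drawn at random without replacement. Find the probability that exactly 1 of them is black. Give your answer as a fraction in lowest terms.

The sample space is all 4-subsets of the 18: C(18,4) = 3060.
Selections with exactly 1 black: choose 1 of the 6 black and 3 of the 12 red, C(6,1)·C(12,3) = 6·220 = 1320.
Probability = 1320/3060 = 22/51.

22/51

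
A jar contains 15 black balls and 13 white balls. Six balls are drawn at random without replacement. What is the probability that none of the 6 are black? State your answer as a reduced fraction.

11/2415

There are C(28,6) = 376740 possible selections.
Selections with no black (all white): C(13,6) = 1716.
Probability = 1716/376740 = 11/2415.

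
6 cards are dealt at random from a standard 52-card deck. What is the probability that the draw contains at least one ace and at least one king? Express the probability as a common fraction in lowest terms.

There are C(52,6) = 20358520 possible draws.
By inclusion-exclusion on the complements, draws missing all aces or all kings: C(48,6) + C(48,6) − C(44,6) = 12271512 + 12271512 − 7059052 = 17483972.
So draws with at least one of each: 20358520 − 17483972 = 2874548, probability 2874548/20358520 = 718637/5089630.

718637/5089630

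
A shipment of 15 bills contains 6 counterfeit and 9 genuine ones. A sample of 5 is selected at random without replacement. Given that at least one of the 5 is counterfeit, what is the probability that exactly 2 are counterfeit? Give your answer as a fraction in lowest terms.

Work in counts. Selections with at least one counterfeit: C(15,5) − C(9,5) = 3003 − 126 = 2877.
Of those, selections where exactly 2 are counterfeit: C(6,2)·C(9,3) = 15·84 = 1260.
Conditional probability = 1260/2877 = 60/137.

60/137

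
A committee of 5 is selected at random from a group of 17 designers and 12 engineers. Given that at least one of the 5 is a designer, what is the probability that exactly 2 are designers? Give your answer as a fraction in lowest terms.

1760/6939

Work in counts. Selections with at least one designer: C(29,5) − C(12,5) = 118755 − 792 = 117963.
Of those, selections where exactly 2 are designers: C(17,2)·C(12,3) = 136·220 = 29920.
Conditional probability = 29920/117963 = 1760/6939.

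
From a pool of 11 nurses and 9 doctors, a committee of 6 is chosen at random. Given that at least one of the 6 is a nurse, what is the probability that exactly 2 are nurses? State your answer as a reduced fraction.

105/586

Work in counts. Selections with at least one nurse: C(20,6) − C(9,6) = 38760 − 84 = 38676.
Of those, selections where exactly 2 are nurses: C(11,2)·C(9,4) = 55·126 = 6930.
Conditional probability = 6930/38676 = 105/586.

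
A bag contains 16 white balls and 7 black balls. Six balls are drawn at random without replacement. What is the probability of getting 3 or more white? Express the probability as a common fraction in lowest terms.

1252/1311

There are C(23,6) = 100947 ways to choose the 6.
Count the complement (fewer than 3 white): C(16,0)·C(7,6) + C(16,1)·C(7,5) + C(16,2)·C(7,4) = 7 + 336 + 4200 = 4543.
Probability = 1 − 4543/100947 = 96404/100947 = 1252/1311.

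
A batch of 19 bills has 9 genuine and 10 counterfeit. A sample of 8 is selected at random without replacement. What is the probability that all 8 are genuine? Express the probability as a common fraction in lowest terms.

1/8398

There are C(19,8) = 75582 possible selections.
Selections with all genuine: C(9,8) = 9.
Probability = 9/75582 = 1/8398.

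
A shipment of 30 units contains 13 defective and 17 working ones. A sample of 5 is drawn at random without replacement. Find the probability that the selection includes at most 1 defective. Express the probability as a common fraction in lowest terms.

There are C(30,5) = 142506 ways to choose the 5.
Favorable selections (at most 1 defective): C(13,0)·C(17,5) + C(13,1)·C(17,4) = 6188 + 30940 = 37128.
Probability = 37128/142506 = 68/261.

68/261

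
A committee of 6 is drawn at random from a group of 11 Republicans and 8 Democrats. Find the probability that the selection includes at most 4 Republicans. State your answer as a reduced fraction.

Total selections: C(19,6) = 27132.
Favorable selections (at most 4 Republicans): C(11,0)·C(8,6) + C(11,1)·C(8,5) + C(11,2)·C(8,4) + C(11,3)·C(8,3) + C(11,4)·C(8,2) = 28 + 616 + 3850 + 9240 + 9240 = 22974.
Probability = 22974/27132 = 547/646.

547/646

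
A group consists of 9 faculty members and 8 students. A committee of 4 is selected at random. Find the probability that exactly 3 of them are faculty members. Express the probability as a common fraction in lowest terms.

There are C(17,4) = 2380 ways to choose 4 from 17.
Selections with exactly 3 faculty members: choose 3 of the 9 faculty members and 1 of the 8 students, C(9,3)·C(8,1) = 84·8 = 672.
Probability = 672/2380 = 24/85.

24/85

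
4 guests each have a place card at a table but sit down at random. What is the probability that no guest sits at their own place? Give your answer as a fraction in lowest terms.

There are 4! = 24 seatings.
By inclusion-exclusion, seatings with no fixed points: C(4,0)·4! − C(4,1)·3! + C(4,2)·2! − C(4,3)·1! + C(4,4)·0! = 9.
Probability = 9/24 = 3/8.

3/8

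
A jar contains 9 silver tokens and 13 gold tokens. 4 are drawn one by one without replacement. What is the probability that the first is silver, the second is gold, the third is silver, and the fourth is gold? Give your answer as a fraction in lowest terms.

468/7315

Multiply the conditional probabilities at each draw: 9/22 · 13/21 · 8/20 · 12/19 = 11232/175560 = 468/7315.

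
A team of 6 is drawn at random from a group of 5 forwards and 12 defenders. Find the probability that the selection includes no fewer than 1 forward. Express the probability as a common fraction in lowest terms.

There are C(17,6) = 12376 ways to choose the 6.
Favorable selections (no fewer than 1 forward): C(5,1)·C(12,5) + C(5,2)·C(12,4) + C(5,3)·C(12,3) + C(5,4)·C(12,2) + C(5,5)·C(12,1) = 3960 + 4950 + 2200 + 330 + 12 = 11452.
Probability = 11452/12376 = 409/442.

409/442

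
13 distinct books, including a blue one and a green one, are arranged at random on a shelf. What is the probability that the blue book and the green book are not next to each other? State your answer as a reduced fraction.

There are 13! = 6227020800 arrangements.
Arrangements with the blue book and the green book adjacent: 2·12! = 958003200.
So not adjacent: 6227020800 − 958003200 = 5269017600, probability 5269017600/6227020800 = 11/13.

11/13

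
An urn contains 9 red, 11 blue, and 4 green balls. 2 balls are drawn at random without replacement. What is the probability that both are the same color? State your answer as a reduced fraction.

There are C(24,2) = 276 ways to draw 2 balls.
All same color: C(9,2) + C(11,2) + C(4,2) = 36 + 55 + 6 = 97.
Probability = 97/276.

97/276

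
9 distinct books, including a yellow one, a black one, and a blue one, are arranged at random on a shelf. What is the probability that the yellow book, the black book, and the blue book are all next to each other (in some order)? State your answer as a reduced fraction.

1/12

There are 9! = 362880 arrangements.
Treat the three as one block: 7! placements × 3! orders within the block = 5040·6 = 30240.
Probability = 30240/362880 = 1/12.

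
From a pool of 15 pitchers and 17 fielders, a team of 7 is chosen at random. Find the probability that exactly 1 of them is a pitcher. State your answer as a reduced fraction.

595/10788

The sample space is all 7-subsets of the 32: C(32,7) = 3365856.
Selections with exactly 1 pitcher: choose 1 of the 15 pitchers and 6 of the 17 fielders, C(15,1)·C(17,6) = 15·12376 = 185640.
Probability = 185640/3365856 = 595/10788.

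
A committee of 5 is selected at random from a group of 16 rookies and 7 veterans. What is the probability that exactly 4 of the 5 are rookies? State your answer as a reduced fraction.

1820/4807

Total number of selections: C(23,5) = 33649.
Selections with exactly 4 rookies: choose 4 of the 16 rookies and 1 of the 7 veterans, C(16,4)·C(7,1) = 1820·7 = 12740.
Probability = 12740/33649 = 1820/4807.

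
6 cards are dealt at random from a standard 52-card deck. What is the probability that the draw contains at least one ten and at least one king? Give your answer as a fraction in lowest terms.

There are C(52,6) = 20358520 possible draws.
By inclusion-exclusion on the complements, draws missing all tens or all kings: C(48,6) + C(48,6) − C(44,6) = 12271512 + 12271512 − 7059052 = 17483972.
So draws with at least one of each: 20358520 − 17483972 = 2874548, probability 2874548/20358520 = 718637/5089630.

718637/5089630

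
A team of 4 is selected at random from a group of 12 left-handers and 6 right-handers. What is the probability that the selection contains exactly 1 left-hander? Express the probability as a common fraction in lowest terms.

4/51

The sample space is all 4-subsets of the 18: C(18,4) = 3060.
Selections with exactly 1 left-hander: choose 1 of the 12 left-handers and 3 of the 6 right-handers, C(12,1)·C(6,3) = 12·20 = 240.
Probability = 240/3060 = 4/51.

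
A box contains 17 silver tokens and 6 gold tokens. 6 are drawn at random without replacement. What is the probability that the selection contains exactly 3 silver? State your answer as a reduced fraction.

Total number of selections: C(23,6) = 100947.
Selections with exactly 3 silver: choose 3 of the 17 silver and 3 of the 6 gold, C(17,3)·C(6,3) = 680·20 = 13600.
Probability = 13600/100947.

13600/100947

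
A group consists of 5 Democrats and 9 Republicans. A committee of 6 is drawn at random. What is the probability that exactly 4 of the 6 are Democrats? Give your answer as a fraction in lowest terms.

60/1001

There are C(14,6) = 3003 ways to choose 6 from 14.
Selections with exactly 4 Democrats: choose 4 of the 5 Democrats and 2 of the 9 Republicans, C(5,4)·C(9,2) = 5·36 = 180.
Probability = 180/3003 = 60/1001.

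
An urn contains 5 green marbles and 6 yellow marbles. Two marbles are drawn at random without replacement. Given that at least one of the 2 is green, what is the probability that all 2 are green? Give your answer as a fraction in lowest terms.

1/4

Work in counts. Selections with at least one green: C(11,2) − C(6,2) = 55 − 15 = 40.
Of those, selections where all 2 are green: C(5,2) = 10.
Conditional probability = 10/40 = 1/4.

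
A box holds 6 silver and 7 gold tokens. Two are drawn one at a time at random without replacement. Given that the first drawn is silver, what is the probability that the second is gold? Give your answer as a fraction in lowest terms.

After removing one silver, 12 remain: 5 silver and 7 gold.
So the probability the next is gold is 7/12.

7/12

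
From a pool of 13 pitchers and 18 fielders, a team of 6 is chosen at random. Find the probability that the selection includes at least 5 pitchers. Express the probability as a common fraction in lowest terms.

22/651

There are C(31,6) = 736281 ways to choose the 6.
Favorable selections (at least 5 pitchers): C(13,5)·C(18,1) + C(13,6)·C(18,0) = 23166 + 1716 = 24882.
Probability = 24882/736281 = 22/651.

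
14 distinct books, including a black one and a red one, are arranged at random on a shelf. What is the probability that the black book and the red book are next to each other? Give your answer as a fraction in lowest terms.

There are 14! = 87178291200 arrangements.
Treat the black book and the red book as a block: 13! arrangements of the blocks × 2 orders within the block = 2·6227020800 = 12454041600.
Probability = 12454041600/87178291200 = 1/7.

1/7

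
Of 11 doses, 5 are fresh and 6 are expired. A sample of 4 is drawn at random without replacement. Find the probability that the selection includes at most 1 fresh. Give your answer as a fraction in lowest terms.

Total selections: C(11,4) = 330.
Favorable selections (at most 1 fresh): C(5,0)·C(6,4) + C(5,1)·C(6,3) = 15 + 100 = 115.
Probability = 115/330 = 23/66.

23/66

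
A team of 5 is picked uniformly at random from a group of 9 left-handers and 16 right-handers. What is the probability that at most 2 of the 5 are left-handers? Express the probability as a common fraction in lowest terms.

There are C(25,5) = 53130 ways to choose the 5.
Favorable selections (at most 2 left-handers): C(9,0)·C(16,5) + C(9,1)·C(16,4) + C(9,2)·C(16,3) = 4368 + 16380 + 20160 = 40908.
Probability = 40908/53130 = 974/1265.

974/1265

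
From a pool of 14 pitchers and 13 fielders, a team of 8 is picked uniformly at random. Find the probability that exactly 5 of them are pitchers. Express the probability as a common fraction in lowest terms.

4004/15525

The sample space is all 8-subsets of the 27: C(27,8) = 2220075.
Selections with exactly 5 pitchers: choose 5 of the 14 pitchers and 3 of the 13 fielders, C(14,5)·C(13,3) = 2002·286 = 572572.
Probability = 572572/2220075 = 4004/15525.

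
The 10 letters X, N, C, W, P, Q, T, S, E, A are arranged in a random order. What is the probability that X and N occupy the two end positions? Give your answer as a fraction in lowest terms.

1/45

There are 10! = 3628800 arrangements.
Place X and N at the ends in 2 ways, arrange the remaining 8 in 8! = 40320 ways: 2·40320 = 80640.
Probability = 80640/3628800 = 1/45.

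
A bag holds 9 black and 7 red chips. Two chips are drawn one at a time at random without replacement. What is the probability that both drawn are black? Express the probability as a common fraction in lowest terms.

Multiply the conditional probabilities at each draw: 9/16 · 8/15 = 72/240 = 3/10.

3/10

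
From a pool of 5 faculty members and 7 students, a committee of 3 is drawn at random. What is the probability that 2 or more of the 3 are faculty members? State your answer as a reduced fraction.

Total selections: C(12,3) = 220.
Favorable selections (2 or more faculty members): C(5,2)·C(7,1) + C(5,3)·C(7,0) = 70 + 10 = 80.
Probability = 80/220 = 4/11.

4/11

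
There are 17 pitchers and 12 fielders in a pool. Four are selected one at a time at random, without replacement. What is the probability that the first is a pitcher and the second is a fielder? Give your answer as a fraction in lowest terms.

51/203

Multiply the conditional probabilities at each draw: 17/29 · 12/28 = 204/812 = 51/203.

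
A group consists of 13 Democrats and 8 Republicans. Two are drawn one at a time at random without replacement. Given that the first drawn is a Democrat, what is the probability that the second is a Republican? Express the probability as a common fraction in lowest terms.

After removing one Democrat, 20 remain: 12 Democrats and 8 Republicans.
So the probability the next is a Republican is 8/20 = 2/5.

2/5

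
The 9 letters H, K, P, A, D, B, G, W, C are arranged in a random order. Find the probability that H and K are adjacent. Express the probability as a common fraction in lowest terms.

There are 9! = 362880 arrangements.
Treat H and K as a block: 8! arrangements of the blocks × 2 orders within the block = 2·40320 = 80640.
Probability = 80640/362880 = 2/9.

2/9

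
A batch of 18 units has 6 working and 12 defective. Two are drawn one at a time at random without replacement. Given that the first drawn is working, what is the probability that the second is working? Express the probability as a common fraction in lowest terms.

5/17

After removing one working, 17 remain: 5 working and 12 defective.
So the probability the next is working is 5/17.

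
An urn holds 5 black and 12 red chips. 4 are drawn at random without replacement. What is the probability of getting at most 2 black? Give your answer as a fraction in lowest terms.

There are C(17,4) = 2380 ways to choose the 4.
Count the complement (more than 2 black): C(5,3)·C(12,1) + C(5,4)·C(12,0) = 120 + 5 = 125.
Probability = 1 − 125/2380 = 2255/2380 = 451/476.

451/476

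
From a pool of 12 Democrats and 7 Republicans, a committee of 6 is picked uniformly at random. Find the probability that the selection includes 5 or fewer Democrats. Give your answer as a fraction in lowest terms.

312/323

There are C(19,6) = 27132 ways to choose the 6.
Favorable selections (5 or fewer Democrats): C(12,0)·C(7,6) + C(12,1)·C(7,5) + C(12,2)·C(7,4) + C(12,3)·C(7,3) + C(12,4)·C(7,2) + C(12,5)·C(7,1) = 7 + 252 + 2310 + 7700 + 10395 + 5544 = 26208.
Probability = 26208/27132 = 312/323.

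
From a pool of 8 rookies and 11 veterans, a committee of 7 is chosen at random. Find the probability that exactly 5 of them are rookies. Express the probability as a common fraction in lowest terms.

770/12597

The sample space is all 7-subsets of the 19: C(19,7) = 50388.
Selections with exactly 5 rookies: choose 5 of the 8 rookies and 2 of the 11 veterans, C(8,5)·C(11,2) = 56·55 = 3080.
Probability = 3080/50388 = 770/12597.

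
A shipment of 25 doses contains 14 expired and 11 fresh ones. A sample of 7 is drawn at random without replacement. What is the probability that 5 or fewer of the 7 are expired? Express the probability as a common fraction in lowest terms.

Total selections: C(25,7) = 480700.
Count the complement (more than 5 expired): C(14,6)·C(11,1) + C(14,7)·C(11,0) = 33033 + 3432 = 36465.
Probability = 1 − 36465/480700 = 444235/480700 = 8077/8740.

8077/8740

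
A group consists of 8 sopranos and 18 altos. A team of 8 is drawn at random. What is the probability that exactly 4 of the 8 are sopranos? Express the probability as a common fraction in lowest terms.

8568/62491

Total number of selections: C(26,8) = 1562275.
Selections with exactly 4 sopranos: choose 4 of the 8 sopranos and 4 of the 18 altos, C(8,4)·C(18,4) = 70·3060 = 214200.
Probability = 214200/1562275 = 8568/62491.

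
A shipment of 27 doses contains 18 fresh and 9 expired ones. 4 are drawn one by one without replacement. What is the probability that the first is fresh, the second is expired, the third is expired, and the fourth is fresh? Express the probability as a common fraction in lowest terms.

17/325

Multiply the conditional probabilities at each draw: 18/27 · 9/26 · 8/25 · 17/24 = 22032/421200 = 17/325.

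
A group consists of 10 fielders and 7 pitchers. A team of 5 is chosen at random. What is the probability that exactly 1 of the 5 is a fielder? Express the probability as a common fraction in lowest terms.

The sample space is all 5-subsets of the 17: C(17,5) = 6188.
Selections with exactly 1 fielder: choose 1 of the 10 fielders and 4 of the 7 pitchers, C(10,1)·C(7,4) = 10·35 = 350.
Probability = 350/6188 = 25/442.

25/442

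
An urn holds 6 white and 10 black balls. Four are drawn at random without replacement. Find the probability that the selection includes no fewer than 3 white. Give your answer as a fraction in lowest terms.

43/364

Total selections: C(16,4) = 1820.
Favorable selections (no fewer than 3 white): C(6,3)·C(10,1) + C(6,4)·C(10,0) = 200 + 15 = 215.
Probability = 215/1820 = 43/364.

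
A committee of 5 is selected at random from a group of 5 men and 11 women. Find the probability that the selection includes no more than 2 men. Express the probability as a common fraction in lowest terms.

627/728

Total selections: C(16,5) = 4368.
Favorable selections (no more than 2 men): C(5,0)·C(11,5) + C(5,1)·C(11,4) + C(5,2)·C(11,3) = 462 + 1650 + 1650 = 3762.
Probability = 3762/4368 = 627/728.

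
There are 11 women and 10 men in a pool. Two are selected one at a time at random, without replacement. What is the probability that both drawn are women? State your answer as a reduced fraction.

Multiply the conditional probabilities at each draw: 11/21 · 10/20 = 110/420 = 11/42.

11/42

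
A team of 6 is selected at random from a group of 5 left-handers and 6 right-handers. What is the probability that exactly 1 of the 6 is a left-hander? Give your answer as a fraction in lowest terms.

5/77

The sample space is all 6-subsets of the 11: C(11,6) = 462.
Selections with exactly 1 left-hander: choose 1 of the 5 left-handers and 5 of the 6 right-handers, C(5,1)·C(6,5) = 5·6 = 30.
Probability = 30/462 = 5/77.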